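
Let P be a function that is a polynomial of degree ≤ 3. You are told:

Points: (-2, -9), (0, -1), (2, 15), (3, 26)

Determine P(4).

Write P(k) = ak³ + bk² + ck + d; the 4 given values yield a linear system in the 4 coefficients.
Solving, the leading coefficient vanishes, and P(k) = k² + 6k - 1.
Then P(4) = 39.

39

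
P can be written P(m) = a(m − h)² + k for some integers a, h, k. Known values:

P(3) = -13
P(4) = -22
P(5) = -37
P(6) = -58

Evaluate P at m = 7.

-85

First differences -9, -15, -21; second difference -6 = 2a, so a = -3.
Expanding, the m-coefficient is −2ah = 6h; matching it to the data gives h = 2, and then k = -10.
So P(m) = -3(m − 2)² − 10.
P(7) = -3·5² − 10 = -85.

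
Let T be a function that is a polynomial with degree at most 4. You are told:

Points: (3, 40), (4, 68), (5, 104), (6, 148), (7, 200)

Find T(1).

Write T(n) = an^4 + bn³ + cn² + dn + e; the 5 given values yield a linear system in the 5 coefficients.
Solving, the top 2 coefficients vanish, and T(n) = 4n² + 4.
Then T(1) = 8.

8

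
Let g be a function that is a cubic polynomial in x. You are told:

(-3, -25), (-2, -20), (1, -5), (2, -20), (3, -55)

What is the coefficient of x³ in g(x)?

Write g(x) = ax³ + bx² + cx + d; the 5 given values yield a linear system in the 4 coefficients.
Solving, g(x) = -x³ - 4x² + 4x - 4.
The coefficient of x³ is -1.

-1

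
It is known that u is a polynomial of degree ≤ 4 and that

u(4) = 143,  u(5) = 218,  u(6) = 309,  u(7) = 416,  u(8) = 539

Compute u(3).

Write u(k) = ak^4 + bk³ + ck² + dk + e; the 5 given values yield a linear system in the 5 coefficients.
Solving, the top 2 coefficients vanish, and u(k) = 8k² + 3k + 3.
Then u(3) = 84.

84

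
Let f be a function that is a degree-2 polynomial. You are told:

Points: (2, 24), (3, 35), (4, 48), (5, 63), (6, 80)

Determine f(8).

120

Write f(n) = an² + bn + c; the 5 given values yield a linear system in the 3 coefficients.
Solving, f(n) = n² + 6n + 8.
Then f(8) = 120.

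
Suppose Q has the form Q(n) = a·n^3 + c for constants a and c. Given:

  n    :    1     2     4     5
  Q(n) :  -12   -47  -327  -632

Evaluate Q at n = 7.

From Q(1) = -12 and Q(2) = -47: 1a + c = -12 and 8a + c = -47.
Subtracting: 7a = -35, so a = -5; then c = -12 − (-5)·1 = -7.
So Q(n) = -5n³ − 7, and Q(7) = -1722.

-1722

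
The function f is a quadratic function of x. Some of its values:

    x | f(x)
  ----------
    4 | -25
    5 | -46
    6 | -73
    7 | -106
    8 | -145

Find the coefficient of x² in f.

-3

First differences: -21, -27, -33, -39. Second differences: -6, -6, -6.
Level-2 differences are constant, so f has degree 2.
Fitting a degree-2 polynomial gives f(x) = -3x² + 6x - 1.
The coefficient of x² is -3.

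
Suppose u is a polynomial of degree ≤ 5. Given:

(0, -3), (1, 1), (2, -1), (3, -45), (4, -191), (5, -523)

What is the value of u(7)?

-2201

First differences: 4, -2, -44, -146, -332. Second differences: -6, -42, -102, -186. Third differences: -36, -60, -84. Fourth differences: -24, -24.
Level-4 differences are constant, so u has degree 4.
Fitting a degree-4 polynomial gives u(k) = -k^4 + 4k² + k - 3.
Then u(7) = -2201.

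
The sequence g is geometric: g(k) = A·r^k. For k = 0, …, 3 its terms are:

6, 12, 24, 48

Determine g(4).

Consecutive ratio: 12/6 = 2, and 24/12 = 2, so r = 2.
Then A·2^0 = 6 gives A = 6, and g(k) = 6·2^k.
g(4) = 6·2^4 = 96.

96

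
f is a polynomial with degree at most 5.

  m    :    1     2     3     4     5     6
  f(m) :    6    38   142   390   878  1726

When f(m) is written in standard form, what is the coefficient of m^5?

0

Write f(m) = am^5 + bm^4 + cm³ + dm² + em + p; the 6 given values yield a linear system in the 6 coefficients.
Solving, the leading coefficient vanishes, and f(m) = m^4 + 2m³ - m² + 6m - 2.
The coefficient of m^5 is 0.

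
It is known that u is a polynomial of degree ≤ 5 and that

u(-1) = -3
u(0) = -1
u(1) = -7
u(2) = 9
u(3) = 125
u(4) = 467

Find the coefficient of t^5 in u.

0

First differences: 2, -6, 16, 116, 342. Second differences: -8, 22, 100, 226. Third differences: 30, 78, 126. Fourth differences: 48, 48.
Level-4 differences are constant, so u has degree 4.
Fitting a degree-4 polynomial gives u(t) = 2t^4 + t³ - 6t² - 3t - 1.
The coefficient of t^5 is 0.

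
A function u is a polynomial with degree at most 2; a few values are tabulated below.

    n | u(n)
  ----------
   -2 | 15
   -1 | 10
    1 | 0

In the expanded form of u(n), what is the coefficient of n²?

0

Write u(n) = an² + bn + c; the 3 given values yield a linear system in the 3 coefficients.
Solving, the leading coefficient vanishes, and u(n) = -5n + 5.
The coefficient of n² is 0.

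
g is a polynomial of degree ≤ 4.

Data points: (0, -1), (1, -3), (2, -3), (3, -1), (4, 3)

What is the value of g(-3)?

17

Write g(k) = ak^4 + bk³ + ck² + dk + e; the 5 given values yield a linear system in the 5 coefficients.
Solving, the top 2 coefficients vanish, and g(k) = k² - 3k - 1.
Then g(-3) = 17.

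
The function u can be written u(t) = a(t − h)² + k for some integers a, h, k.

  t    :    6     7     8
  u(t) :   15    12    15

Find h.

7

First differences -3, 3; second difference 6 = 2a, so a = 3.
Expanding, the t-coefficient is −2ah = -6h; matching it to the data gives h = 7, and then k = 12.
So u(t) = 3(t − 7)² + 12.
Hence h = 7.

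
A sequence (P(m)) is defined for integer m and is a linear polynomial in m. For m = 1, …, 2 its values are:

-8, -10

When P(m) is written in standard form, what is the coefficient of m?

-2

Write P(m) = am + b; the 2 given values yield a linear system in the 2 coefficients.
Solving, P(m) = -2m - 6.
The coefficient of m is -2.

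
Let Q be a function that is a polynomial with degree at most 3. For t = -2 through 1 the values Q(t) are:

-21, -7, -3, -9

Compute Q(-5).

First differences: 14, 4, -6. Second differences: -10, -10.
Level-2 differences are constant, so Q has degree 2.
Fitting a degree-2 polynomial gives Q(t) = -5t² - t - 3.
Then Q(-5) = -123.

-123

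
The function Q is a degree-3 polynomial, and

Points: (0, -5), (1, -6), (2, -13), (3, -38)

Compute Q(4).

Write Q(t) = at³ + bt² + ct + d; the 4 given values yield a linear system in the 4 coefficients.
Solving, Q(t) = -2t³ + 3t² - 2t - 5.
Then Q(4) = -93.

-93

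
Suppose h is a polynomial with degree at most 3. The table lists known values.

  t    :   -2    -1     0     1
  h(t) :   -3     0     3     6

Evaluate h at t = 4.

First differences: 3, 3, 3.
Level-1 differences are constant, so h has degree 1.
Fitting a degree-1 polynomial gives h(t) = 3t + 3.
Then h(4) = 15.

15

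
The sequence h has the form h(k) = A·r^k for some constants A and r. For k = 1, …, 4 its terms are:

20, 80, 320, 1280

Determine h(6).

20480

Consecutive ratio: 80/20 = 4, and 320/80 = 4, so r = 4.
Then A·4^1 = 20 gives A = 5, and h(k) = 5·4^k.
h(6) = 5·4^6 = 20480.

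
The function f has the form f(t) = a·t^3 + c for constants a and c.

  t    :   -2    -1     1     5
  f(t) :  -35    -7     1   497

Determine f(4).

From f(-2) = -35 and f(-1) = -7: -8a + c = -35 and -1a + c = -7.
Subtracting: 7a = 28, so a = 4; then c = -35 − 4·(-8) = -3.
So f(t) = 4t³ − 3, and f(4) = 253.

253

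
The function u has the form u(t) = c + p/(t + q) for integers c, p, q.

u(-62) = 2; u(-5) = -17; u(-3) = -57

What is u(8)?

(u(t) − c)(t + q) = p for each data point; the three points give a linear system in c and q, then p follows.
Solving: c = 3, q = 2, p = 60, so u(t) = 3 + 60/(t + 2).
Then u(8) = 3 + 60/10 = 9.

9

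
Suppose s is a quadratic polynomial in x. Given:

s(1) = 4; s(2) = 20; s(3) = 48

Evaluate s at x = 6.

204

Write s(x) = ax² + bx + c; the 3 given values yield a linear system in the 3 coefficients.
Solving, s(x) = 6x² - 2x.
Then s(6) = 204.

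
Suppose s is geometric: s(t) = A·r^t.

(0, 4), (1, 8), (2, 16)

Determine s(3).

Consecutive ratio: 8/4 = 2, and 16/8 = 2, so r = 2.
Then A·2^0 = 4 gives A = 4, and s(t) = 4·2^t.
s(3) = 4·2^3 = 32.

32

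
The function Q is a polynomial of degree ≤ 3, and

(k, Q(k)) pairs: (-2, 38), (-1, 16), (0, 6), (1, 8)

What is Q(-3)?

72

First differences: -22, -10, 2. Second differences: 12, 12.
Level-2 differences are constant, so Q has degree 2.
Fitting a degree-2 polynomial gives Q(k) = 6k² - 4k + 6.
Then Q(-3) = 72.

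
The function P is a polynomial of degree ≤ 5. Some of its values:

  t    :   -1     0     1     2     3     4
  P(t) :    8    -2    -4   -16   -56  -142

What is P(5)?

-292

First differences: -10, -2, -12, -40, -86. Second differences: 8, -10, -28, -46. Third differences: -18, -18, -18.
Level-3 differences are constant, so P has degree 3.
Fitting a degree-3 polynomial gives P(t) = -3t³ + 4t² - 3t - 2.
Then P(5) = -292.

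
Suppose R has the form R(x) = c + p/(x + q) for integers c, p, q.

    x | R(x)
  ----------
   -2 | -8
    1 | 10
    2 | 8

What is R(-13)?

3

(R(x) − c)(x + q) = p for each data point; the three points give a linear system in c and q, then p follows.
Solving: c = 4, q = 1, p = 12, so R(x) = 4 + 12/(x + 1).
Then R(-13) = 4 + 12/(-12) = 3.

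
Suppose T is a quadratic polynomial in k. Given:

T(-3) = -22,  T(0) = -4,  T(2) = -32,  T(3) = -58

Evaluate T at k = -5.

-74

Write T(k) = ak² + bk + c; the 4 given values yield a linear system in the 3 coefficients.
Solving, T(k) = -4k² - 6k - 4.
Then T(-5) = -74.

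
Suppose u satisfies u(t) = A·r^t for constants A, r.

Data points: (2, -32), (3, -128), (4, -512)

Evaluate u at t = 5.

-2048

Consecutive ratio: -128/(-32) = 4, and -512/(-128) = 4, so r = 4.
Then A·4^2 = -32 gives A = -2, and u(t) = -2·4^t.
u(5) = -2·4^5 = -2048.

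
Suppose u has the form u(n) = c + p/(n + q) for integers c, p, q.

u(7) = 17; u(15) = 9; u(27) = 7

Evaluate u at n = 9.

13

(u(n) − c)(n + q) = p for each data point; the three points give a linear system in c and q, then p follows.
Solving: c = 5, q = -3, p = 48, so u(n) = 5 + 48/(n − 3).
Then u(9) = 5 + 48/6 = 13.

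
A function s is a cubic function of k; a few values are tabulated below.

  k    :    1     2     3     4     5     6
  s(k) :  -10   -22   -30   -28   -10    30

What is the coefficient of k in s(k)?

-7

Write s(k) = ak³ + bk² + ck + d; the 6 given values yield a linear system in the 4 coefficients.
Solving, s(k) = k³ - 4k² - 7k.
The coefficient of k is -7.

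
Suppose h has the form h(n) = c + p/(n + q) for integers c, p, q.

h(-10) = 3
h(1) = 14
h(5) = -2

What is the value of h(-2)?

(h(n) − c)(n + q) = p for each data point; the three points give a linear system in c and q, then p follows.
Solving: c = 2, q = -2, p = -12, so h(n) = 2 − 12/(n − 2).
Then h(-2) = 2 − 12/(-4) = 5.

5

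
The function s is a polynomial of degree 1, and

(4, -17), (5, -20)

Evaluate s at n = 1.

-8

Write s(n) = an + b; the 2 given values yield a linear system in the 2 coefficients.
Solving, s(n) = -3n - 5.
Then s(1) = -8.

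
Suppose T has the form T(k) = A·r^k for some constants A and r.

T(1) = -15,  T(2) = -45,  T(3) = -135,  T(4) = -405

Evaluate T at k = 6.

Consecutive ratio: -45/(-15) = 3, and -135/(-45) = 3, so r = 3.
Then A·3^1 = -15 gives A = -5, and T(k) = -5·3^k.
T(6) = -5·3^6 = -3645.

-3645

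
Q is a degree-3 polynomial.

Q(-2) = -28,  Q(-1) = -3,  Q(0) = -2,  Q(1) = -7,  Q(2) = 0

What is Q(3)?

37

First differences: 25, 1, -5, 7. Second differences: -24, -6, 12. Third differences: 18, 18.
Level-3 differences are constant, so Q has degree 3.
Fitting a degree-3 polynomial gives Q(x) = 3x³ - 3x² - 5x - 2.
Then Q(3) = 37.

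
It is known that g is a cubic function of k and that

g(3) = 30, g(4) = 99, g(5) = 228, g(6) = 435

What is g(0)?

3

Write g(k) = ak³ + bk² + ck + d; the 4 given values yield a linear system in the 4 coefficients.
Solving, g(k) = 3k³ - 6k² + 3.
The constant term is g(0) = 3.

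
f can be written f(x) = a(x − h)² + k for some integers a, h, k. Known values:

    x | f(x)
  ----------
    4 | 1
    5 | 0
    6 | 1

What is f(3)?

4

First differences -1, 1; second difference 2 = 2a, so a = 1.
Expanding, the x-coefficient is −2ah = -2h; matching it to the data gives h = 5, and then k = 0.
So f(x) = 1(x − 5)² + 0.
f(3) = 1·(-2)² + 0 = 4.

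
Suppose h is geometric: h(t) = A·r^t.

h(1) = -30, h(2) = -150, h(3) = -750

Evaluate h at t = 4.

Consecutive ratio: -150/(-30) = 5, and -750/(-150) = 5, so r = 5.
Then A·5^1 = -30 gives A = -6, and h(t) = -6·5^t.
h(4) = -6·5^4 = -3750.

-3750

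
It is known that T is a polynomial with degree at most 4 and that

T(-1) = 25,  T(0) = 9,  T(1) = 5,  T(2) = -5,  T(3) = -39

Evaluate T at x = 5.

First differences: -16, -4, -10, -34. Second differences: 12, -6, -24. Third differences: -18, -18.
Level-3 differences are constant, so T has degree 3.
Fitting a degree-3 polynomial gives T(x) = -3x³ + 6x² - 7x + 9.
Then T(5) = -251.

-251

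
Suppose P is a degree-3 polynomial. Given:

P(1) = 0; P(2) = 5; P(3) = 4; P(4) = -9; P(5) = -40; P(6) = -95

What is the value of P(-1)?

-4

First differences: 5, -1, -13, -31, -55. Second differences: -6, -12, -18, -24. Third differences: -6, -6, -6.
Level-3 differences are constant, so P has degree 3.
Fitting a degree-3 polynomial gives P(m) = -m³ + 3m² + 3m - 5.
Then P(-1) = -4.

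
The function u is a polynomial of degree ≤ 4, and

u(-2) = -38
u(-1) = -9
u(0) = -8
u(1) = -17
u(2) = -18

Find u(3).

First differences: 29, 1, -9, -1. Second differences: -28, -10, 8. Third differences: 18, 18.
Level-3 differences are constant, so u has degree 3.
Fitting a degree-3 polynomial gives u(t) = 3t³ - 5t² - 7t - 8.
Then u(3) = 7.

7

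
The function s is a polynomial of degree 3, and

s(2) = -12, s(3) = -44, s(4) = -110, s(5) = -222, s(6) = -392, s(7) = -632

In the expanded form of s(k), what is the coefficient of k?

First differences: -32, -66, -112, -170, -240. Second differences: -34, -46, -58, -70. Third differences: -12, -12, -12.
Level-3 differences are constant, so s has degree 3.
Fitting a degree-3 polynomial gives s(k) = -2k³ + k² + k - 2.
The coefficient of k is 1.

1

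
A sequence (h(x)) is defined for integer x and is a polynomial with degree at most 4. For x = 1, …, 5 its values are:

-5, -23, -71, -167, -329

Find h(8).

-1391

First differences: -18, -48, -96, -162. Second differences: -30, -48, -66. Third differences: -18, -18.
Level-3 differences are constant, so h has degree 3.
Fitting a degree-3 polynomial gives h(x) = -3x³ + 3x² - 6x + 1.
Then h(8) = -1391.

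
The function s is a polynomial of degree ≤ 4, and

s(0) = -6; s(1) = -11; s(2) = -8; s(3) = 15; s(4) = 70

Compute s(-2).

-20

First differences: -5, 3, 23, 55. Second differences: 8, 20, 32. Third differences: 12, 12.
Level-3 differences are constant, so s has degree 3.
Fitting a degree-3 polynomial gives s(t) = 2t³ - 2t² - 5t - 6.
Then s(-2) = -20.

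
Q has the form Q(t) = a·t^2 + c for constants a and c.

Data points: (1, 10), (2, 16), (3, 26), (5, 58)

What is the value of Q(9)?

From Q(1) = 10 and Q(2) = 16: 1a + c = 10 and 4a + c = 16.
Subtracting: 3a = 6, so a = 2; then c = 10 − 2·1 = 8.
So Q(t) = 2t² + 8, and Q(9) = 170.

170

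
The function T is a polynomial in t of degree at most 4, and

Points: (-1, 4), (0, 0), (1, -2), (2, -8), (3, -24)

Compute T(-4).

88

First differences: -4, -2, -6, -16. Second differences: 2, -4, -10. Third differences: -6, -6.
Level-3 differences are constant, so T has degree 3.
Fitting a degree-3 polynomial gives T(t) = -t³ + t² - 2t.
Then T(-4) = 88.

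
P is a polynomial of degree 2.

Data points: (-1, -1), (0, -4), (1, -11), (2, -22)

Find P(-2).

Write P(x) = ax² + bx + c; the 4 given values yield a linear system in the 3 coefficients.
Solving, P(x) = -2x² - 5x - 4.
Then P(-2) = -2.

-2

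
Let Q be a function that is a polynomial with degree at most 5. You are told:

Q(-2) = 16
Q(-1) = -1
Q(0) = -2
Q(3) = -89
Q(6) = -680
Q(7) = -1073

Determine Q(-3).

Write Q(k) = ak^5 + bk^4 + ck³ + dk² + ek + p; the 6 given values yield a linear system in the 6 coefficients.
Solving, the top 2 coefficients vanish, and Q(k) = -3k³ - k² + k - 2.
Then Q(-3) = 67.

67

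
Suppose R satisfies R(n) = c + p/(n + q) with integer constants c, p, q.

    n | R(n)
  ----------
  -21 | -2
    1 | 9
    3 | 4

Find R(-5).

-6

(R(n) − c)(n + q) = p for each data point; the three points give a linear system in c and q, then p follows.
Solving: c = -1, q = 1, p = 20, so R(n) = -1 + 20/(n + 1).
Then R(-5) = -1 + 20/(-4) = -6.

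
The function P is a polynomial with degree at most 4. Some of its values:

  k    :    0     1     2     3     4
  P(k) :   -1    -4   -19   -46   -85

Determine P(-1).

-10

First differences: -3, -15, -27, -39. Second differences: -12, -12, -12.
Level-2 differences are constant, so P has degree 2.
Fitting a degree-2 polynomial gives P(k) = -6k² + 3k - 1.
Then P(-1) = -10.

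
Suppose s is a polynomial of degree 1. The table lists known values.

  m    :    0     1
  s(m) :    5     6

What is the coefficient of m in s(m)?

1

Write s(m) = am + b; the 2 given values yield a linear system in the 2 coefficients.
Solving, s(m) = m + 5.
The coefficient of m is 1.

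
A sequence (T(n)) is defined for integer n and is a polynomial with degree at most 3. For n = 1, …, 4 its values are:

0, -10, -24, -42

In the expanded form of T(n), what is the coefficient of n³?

First differences: -10, -14, -18. Second differences: -4, -4.
Level-2 differences are constant, so T has degree 2.
Fitting a degree-2 polynomial gives T(n) = -2n² - 4n + 6.
The coefficient of n³ is 0.

0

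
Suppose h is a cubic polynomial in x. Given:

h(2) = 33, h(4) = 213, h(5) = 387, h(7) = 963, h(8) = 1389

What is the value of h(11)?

Write h(x) = ax³ + bx² + cx + d; the 5 given values yield a linear system in the 4 coefficients.
Solving, h(x) = 2x³ + 6x² - 2x - 3.
Then h(11) = 3363.

3363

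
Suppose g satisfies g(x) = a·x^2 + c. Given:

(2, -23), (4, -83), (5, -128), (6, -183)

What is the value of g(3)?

-48

From g(2) = -23 and g(4) = -83: 4a + c = -23 and 16a + c = -83.
Subtracting: 12a = -60, so a = -5; then c = -23 − (-5)·4 = -3.
So g(x) = -5x² − 3, and g(3) = -48.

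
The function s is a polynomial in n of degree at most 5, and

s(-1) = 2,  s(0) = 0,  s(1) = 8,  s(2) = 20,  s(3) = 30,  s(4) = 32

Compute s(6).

First differences: -2, 8, 12, 10, 2. Second differences: 10, 4, -2, -8. Third differences: -6, -6, -6.
Level-3 differences are constant, so s has degree 3.
Fitting a degree-3 polynomial gives s(n) = -n³ + 5n² + 4n.
Then s(6) = -12.

-12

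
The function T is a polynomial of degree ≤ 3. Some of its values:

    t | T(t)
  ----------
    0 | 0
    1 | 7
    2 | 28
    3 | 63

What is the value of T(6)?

First differences: 7, 21, 35. Second differences: 14, 14.
Level-2 differences are constant, so T has degree 2.
Fitting a degree-2 polynomial gives T(t) = 7t².
Then T(6) = 252.

252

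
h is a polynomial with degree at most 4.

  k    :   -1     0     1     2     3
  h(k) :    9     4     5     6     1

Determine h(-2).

First differences: -5, 1, 1, -5. Second differences: 6, 0, -6. Third differences: -6, -6.
Level-3 differences are constant, so h has degree 3.
Fitting a degree-3 polynomial gives h(k) = -k³ + 3k² - k + 4.
Then h(-2) = 26.

26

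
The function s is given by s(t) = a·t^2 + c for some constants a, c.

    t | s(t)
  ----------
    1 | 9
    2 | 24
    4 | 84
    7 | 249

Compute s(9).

409

From s(1) = 9 and s(2) = 24: 1a + c = 9 and 4a + c = 24.
Subtracting: 3a = 15, so a = 5; then c = 9 − 5·1 = 4.
So s(t) = 5t² + 4, and s(9) = 409.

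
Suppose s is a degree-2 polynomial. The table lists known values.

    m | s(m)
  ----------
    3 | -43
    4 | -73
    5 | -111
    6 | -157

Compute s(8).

-273

First differences: -30, -38, -46. Second differences: -8, -8.
Level-2 differences are constant, so s has degree 2.
Fitting a degree-2 polynomial gives s(m) = -4m² - 2m - 1.
Then s(8) = -273.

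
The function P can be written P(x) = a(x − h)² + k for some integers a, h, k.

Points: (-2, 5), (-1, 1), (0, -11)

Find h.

First differences -4, -12; second difference -8 = 2a, so a = -4.
Expanding, the x-coefficient is −2ah = 8h; matching it to the data gives h = -2, and then k = 5.
So P(x) = -4(x + 2)² + 5.
Hence h = -2.

-2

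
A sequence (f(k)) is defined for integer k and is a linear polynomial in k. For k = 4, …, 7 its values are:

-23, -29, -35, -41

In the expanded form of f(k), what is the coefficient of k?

First differences: -6, -6, -6.
Level-1 differences are constant, so f has degree 1.
Fitting a degree-1 polynomial gives f(k) = -6k + 1.
The coefficient of k is -6.

-6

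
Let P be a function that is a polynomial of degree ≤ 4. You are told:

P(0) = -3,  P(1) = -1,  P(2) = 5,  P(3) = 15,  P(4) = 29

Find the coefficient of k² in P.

2

First differences: 2, 6, 10, 14. Second differences: 4, 4, 4.
Level-2 differences are constant, so P has degree 2.
Fitting a degree-2 polynomial gives P(k) = 2k² - 3.
The coefficient of k² is 2.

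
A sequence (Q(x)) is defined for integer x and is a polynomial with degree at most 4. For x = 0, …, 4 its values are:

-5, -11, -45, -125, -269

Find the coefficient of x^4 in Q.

First differences: -6, -34, -80, -144. Second differences: -28, -46, -64. Third differences: -18, -18.
Level-3 differences are constant, so Q has degree 3.
Fitting a degree-3 polynomial gives Q(x) = -3x³ - 5x² + 2x - 5.
The coefficient of x^4 is 0.

0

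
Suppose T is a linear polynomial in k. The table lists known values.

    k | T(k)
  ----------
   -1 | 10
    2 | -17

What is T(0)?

Write T(k) = ak + b; the 2 given values yield a linear system in the 2 coefficients.
Solving, T(k) = -9k + 1.
Then T(0) = 1.

1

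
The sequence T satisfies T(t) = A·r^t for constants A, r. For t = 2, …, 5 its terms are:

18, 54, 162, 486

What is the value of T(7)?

Consecutive ratio: 54/18 = 3, and 162/54 = 3, so r = 3.
Then A·3^2 = 18 gives A = 2, and T(t) = 2·3^t.
T(7) = 2·3^7 = 4374.

4374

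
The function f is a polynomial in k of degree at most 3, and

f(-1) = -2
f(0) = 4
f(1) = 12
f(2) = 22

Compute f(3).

34

First differences: 6, 8, 10. Second differences: 2, 2.
Level-2 differences are constant, so f has degree 2.
Extending the table by one column gives the next first difference 12, so f(3) = 22 + 12 = 34.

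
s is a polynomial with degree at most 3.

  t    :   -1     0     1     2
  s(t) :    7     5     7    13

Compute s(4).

Write s(t) = at³ + bt² + ct + d; the 4 given values yield a linear system in the 4 coefficients.
Solving, the leading coefficient vanishes, and s(t) = 2t² + 5.
Then s(4) = 37.

37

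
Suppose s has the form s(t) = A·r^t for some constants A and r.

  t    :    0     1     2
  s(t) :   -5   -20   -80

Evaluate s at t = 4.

Consecutive ratio: -20/(-5) = 4, and -80/(-20) = 4, so r = 4.
Then A·4^0 = -5 gives A = -5, and s(t) = -5·4^t.
s(4) = -5·4^4 = -1280.

-1280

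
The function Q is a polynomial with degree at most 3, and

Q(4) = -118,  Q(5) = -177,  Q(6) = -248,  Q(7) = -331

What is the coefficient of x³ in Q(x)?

First differences: -59, -71, -83. Second differences: -12, -12.
Level-2 differences are constant, so Q has degree 2.
Fitting a degree-2 polynomial gives Q(x) = -6x² - 5x - 2.
The coefficient of x³ is 0.

0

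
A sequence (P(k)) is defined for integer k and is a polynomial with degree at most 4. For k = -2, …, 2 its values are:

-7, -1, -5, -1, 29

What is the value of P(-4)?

Write P(k) = ak^4 + bk³ + ck² + dk + e; the 5 given values yield a linear system in the 5 coefficients.
Solving, the leading coefficient vanishes, and P(k) = 3k³ + 4k² - 3k - 5.
Then P(-4) = -121.

-121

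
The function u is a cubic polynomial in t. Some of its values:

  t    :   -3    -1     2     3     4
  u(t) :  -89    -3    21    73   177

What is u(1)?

3

Write u(t) = at³ + bt² + ct + d; the 5 given values yield a linear system in the 4 coefficients.
Solving, u(t) = 3t³ - t² + 1.
Then u(1) = 3.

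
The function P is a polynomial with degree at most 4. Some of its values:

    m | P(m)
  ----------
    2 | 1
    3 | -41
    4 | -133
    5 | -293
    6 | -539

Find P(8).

-1361

First differences: -42, -92, -160, -246. Second differences: -50, -68, -86. Third differences: -18, -18.
Level-3 differences are constant, so P has degree 3.
Fitting a degree-3 polynomial gives P(m) = -3m³ + 2m² + 5m + 7.
Then P(8) = -1361.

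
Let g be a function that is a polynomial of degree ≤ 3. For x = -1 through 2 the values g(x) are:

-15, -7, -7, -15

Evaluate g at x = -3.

First differences: 8, 0, -8. Second differences: -8, -8.
Level-2 differences are constant, so g has degree 2.
Fitting a degree-2 polynomial gives g(x) = -4x² + 4x - 7.
Then g(-3) = -55.

-55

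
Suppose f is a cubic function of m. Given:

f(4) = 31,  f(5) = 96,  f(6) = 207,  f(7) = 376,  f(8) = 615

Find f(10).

First differences: 65, 111, 169, 239. Second differences: 46, 58, 70. Third differences: 12, 12.
Level-3 differences are constant, so f has degree 3.
Fitting a degree-3 polynomial gives f(m) = 2m³ - 7m² + 6m - 9.
Then f(10) = 1351.

1351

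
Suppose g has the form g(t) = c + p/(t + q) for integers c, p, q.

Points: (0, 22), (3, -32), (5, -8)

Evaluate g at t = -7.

8

(g(t) − c)(t + q) = p for each data point; the three points give a linear system in c and q, then p follows.
Solving: c = 4, q = -2, p = -36, so g(t) = 4 − 36/(t − 2).
Then g(-7) = 4 − 36/(-9) = 8.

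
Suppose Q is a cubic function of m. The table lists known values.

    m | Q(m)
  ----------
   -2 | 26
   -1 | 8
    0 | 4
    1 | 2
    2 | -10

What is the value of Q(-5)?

Write Q(m) = am³ + bm² + cm + d; the 5 given values yield a linear system in the 4 coefficients.
Solving, Q(m) = -2m³ + m² - m + 4.
Then Q(-5) = 284.

284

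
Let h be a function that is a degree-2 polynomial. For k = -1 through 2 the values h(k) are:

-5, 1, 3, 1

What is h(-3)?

-29

First differences: 6, 2, -2. Second differences: -4, -4.
Level-2 differences are constant, so h has degree 2.
Fitting a degree-2 polynomial gives h(k) = -2k² + 4k + 1.
Then h(-3) = -29.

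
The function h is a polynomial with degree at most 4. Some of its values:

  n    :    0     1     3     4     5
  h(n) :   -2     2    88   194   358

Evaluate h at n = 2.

28

Write h(n) = an^4 + bn³ + cn² + dn + e; the 5 given values yield a linear system in the 5 coefficients.
Solving, the leading coefficient vanishes, and h(n) = 2n³ + 5n² - 3n - 2.
Then h(2) = 28.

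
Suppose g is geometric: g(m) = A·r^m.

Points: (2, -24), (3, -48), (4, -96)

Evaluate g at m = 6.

-384

Consecutive ratio: -48/(-24) = 2, and -96/(-48) = 2, so r = 2.
Then A·2^2 = -24 gives A = -6, and g(m) = -6·2^m.
g(6) = -6·2^6 = -384.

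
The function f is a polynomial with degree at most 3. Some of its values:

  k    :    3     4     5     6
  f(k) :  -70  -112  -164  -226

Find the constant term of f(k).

First differences: -42, -52, -62. Second differences: -10, -10.
Level-2 differences are constant, so f has degree 2.
Fitting a degree-2 polynomial gives f(k) = -5k² - 7k - 4.
The constant term is f(0) = -4.

-4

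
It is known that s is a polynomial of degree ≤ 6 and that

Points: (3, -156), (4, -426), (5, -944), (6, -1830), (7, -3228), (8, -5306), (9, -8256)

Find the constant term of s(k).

First differences: -270, -518, -886, -1398, -2078, -2950. Second differences: -248, -368, -512, -680, -872. Third differences: -120, -144, -168, -192. Fourth differences: -24, -24, -24.
Level-4 differences are constant, so s has degree 4.
Fitting a degree-4 polynomial gives s(k) = -k^4 - 2k³ - 3k² + 6.
The constant term is s(0) = 6.

6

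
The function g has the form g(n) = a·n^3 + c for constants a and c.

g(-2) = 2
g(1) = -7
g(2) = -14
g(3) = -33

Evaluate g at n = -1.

From g(-2) = 2 and g(1) = -7: -8a + c = 2 and 1a + c = -7.
Subtracting: 9a = -9, so a = -1; then c = 2 − (-1)·(-8) = -6.
So g(n) = -1n³ − 6, and g(-1) = -5.

-5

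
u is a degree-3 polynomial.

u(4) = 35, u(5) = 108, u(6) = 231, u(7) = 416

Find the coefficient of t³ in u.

2

Write u(t) = at³ + bt² + ct + d; the 4 given values yield a linear system in the 4 coefficients.
Solving, u(t) = 2t³ - 5t² - 4t + 3.
The coefficient of t³ is 2.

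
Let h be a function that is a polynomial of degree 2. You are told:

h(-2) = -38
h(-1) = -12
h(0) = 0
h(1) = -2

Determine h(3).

First differences: 26, 12, -2. Second differences: -14, -14.
Level-2 differences are constant, so h has degree 2.
Fitting a degree-2 polynomial gives h(t) = -7t² + 5t.
Then h(3) = -48.

-48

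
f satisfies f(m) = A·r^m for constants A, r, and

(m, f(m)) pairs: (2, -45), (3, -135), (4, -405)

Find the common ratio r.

3

Consecutive ratio: -135/(-45) = 3, and -405/(-135) = 3, so r = 3.
Then A·3^2 = -45 gives A = -5, and f(m) = -5·3^m.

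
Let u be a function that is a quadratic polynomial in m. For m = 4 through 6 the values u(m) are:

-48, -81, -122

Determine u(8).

Write u(m) = am² + bm + c; the 3 given values yield a linear system in the 3 coefficients.
Solving, u(m) = -4m² + 3m + 4.
Then u(8) = -228.

-228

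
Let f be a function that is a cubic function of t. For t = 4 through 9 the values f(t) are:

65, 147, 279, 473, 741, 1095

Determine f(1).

First differences: 82, 132, 194, 268, 354. Second differences: 50, 62, 74, 86. Third differences: 12, 12, 12.
Level-3 differences are constant, so f has degree 3.
Fitting a degree-3 polynomial gives f(t) = 2t³ - 5t² + 5t - 3.
Then f(1) = -1.

-1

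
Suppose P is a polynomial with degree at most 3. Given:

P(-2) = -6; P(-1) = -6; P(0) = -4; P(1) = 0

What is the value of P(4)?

24

Write P(k) = ak³ + bk² + ck + d; the 4 given values yield a linear system in the 4 coefficients.
Solving, the leading coefficient vanishes, and P(k) = k² + 3k - 4.
Then P(4) = 24.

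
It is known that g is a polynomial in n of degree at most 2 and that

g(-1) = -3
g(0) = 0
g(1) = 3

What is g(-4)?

Write g(n) = an² + bn + c; the 3 given values yield a linear system in the 3 coefficients.
Solving, the leading coefficient vanishes, and g(n) = 3n.
Then g(-4) = -12.

-12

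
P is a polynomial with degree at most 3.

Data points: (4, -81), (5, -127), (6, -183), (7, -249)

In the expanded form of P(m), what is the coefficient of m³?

First differences: -46, -56, -66. Second differences: -10, -10.
Level-2 differences are constant, so P has degree 2.
Fitting a degree-2 polynomial gives P(m) = -5m² - m + 3.
The coefficient of m³ is 0.

0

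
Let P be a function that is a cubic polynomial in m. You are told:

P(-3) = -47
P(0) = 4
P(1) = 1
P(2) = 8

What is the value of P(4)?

Write P(m) = am³ + bm² + cm + d; the 4 given values yield a linear system in the 4 coefficients.
Solving, P(m) = 2m³ - m² - 4m + 4.
Then P(4) = 100.

100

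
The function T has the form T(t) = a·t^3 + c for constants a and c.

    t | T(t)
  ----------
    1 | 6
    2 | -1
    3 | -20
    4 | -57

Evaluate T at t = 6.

From T(1) = 6 and T(2) = -1: 1a + c = 6 and 8a + c = -1.
Subtracting: 7a = -7, so a = -1; then c = 6 − (-1)·1 = 7.
So T(t) = -1t³ + 7, and T(6) = -209.

-209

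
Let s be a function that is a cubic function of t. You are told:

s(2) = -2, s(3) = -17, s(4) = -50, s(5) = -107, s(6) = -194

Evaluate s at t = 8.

First differences: -15, -33, -57, -87. Second differences: -18, -24, -30. Third differences: -6, -6.
Level-3 differences are constant, so s has degree 3.
Fitting a degree-3 polynomial gives s(t) = -t³ + 4t - 2.
Then s(8) = -482.

-482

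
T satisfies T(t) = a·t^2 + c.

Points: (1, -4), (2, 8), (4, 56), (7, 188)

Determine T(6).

136

From T(1) = -4 and T(2) = 8: 1a + c = -4 and 4a + c = 8.
Subtracting: 3a = 12, so a = 4; then c = -4 − 4·1 = -8.
So T(t) = 4t² − 8, and T(6) = 136.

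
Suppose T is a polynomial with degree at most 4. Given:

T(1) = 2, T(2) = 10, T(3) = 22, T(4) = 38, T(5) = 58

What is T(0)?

-2

Write T(t) = at^4 + bt³ + ct² + dt + e; the 5 given values yield a linear system in the 5 coefficients.
Solving, the top 2 coefficients vanish, and T(t) = 2t² + 2t - 2.
The constant term is T(0) = -2.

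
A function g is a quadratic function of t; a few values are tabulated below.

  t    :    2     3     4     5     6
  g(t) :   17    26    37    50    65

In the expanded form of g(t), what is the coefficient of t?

4

First differences: 9, 11, 13, 15. Second differences: 2, 2, 2.
Level-2 differences are constant, so g has degree 2.
Fitting a degree-2 polynomial gives g(t) = t² + 4t + 5.
The coefficient of t is 4.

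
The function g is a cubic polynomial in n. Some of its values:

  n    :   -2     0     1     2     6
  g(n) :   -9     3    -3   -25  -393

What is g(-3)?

Write g(n) = an³ + bn² + cn + d; the 5 given values yield a linear system in the 4 coefficients.
Solving, g(n) = -n³ - 5n² + 3.
Then g(-3) = -15.

-15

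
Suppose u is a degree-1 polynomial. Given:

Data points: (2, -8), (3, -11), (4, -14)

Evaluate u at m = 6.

First differences: -3, -3.
Level-1 differences are constant, so u has degree 1.
Fitting a degree-1 polynomial gives u(m) = -3m - 2.
Then u(6) = -20.

-20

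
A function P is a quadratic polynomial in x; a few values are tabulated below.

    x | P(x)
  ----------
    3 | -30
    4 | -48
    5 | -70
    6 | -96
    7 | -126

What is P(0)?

0

First differences: -18, -22, -26, -30. Second differences: -4, -4, -4.
Level-2 differences are constant, so P has degree 2.
Fitting a degree-2 polynomial gives P(x) = -2x² - 4x.
The constant term is P(0) = 0.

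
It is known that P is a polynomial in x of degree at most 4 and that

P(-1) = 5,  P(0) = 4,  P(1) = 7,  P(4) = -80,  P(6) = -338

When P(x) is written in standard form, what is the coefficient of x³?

Write P(x) = ax^4 + bx³ + cx² + dx + e; the 5 given values yield a linear system in the 5 coefficients.
Solving, the leading coefficient vanishes, and P(x) = -2x³ + 2x² + 3x + 4.
The coefficient of x³ is -2.

-2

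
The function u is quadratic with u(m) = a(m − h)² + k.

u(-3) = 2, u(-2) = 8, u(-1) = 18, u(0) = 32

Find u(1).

First differences 6, 10, 14; second difference 4 = 2a, so a = 2.
Expanding, the m-coefficient is −2ah = -4h; matching it to the data gives h = -4, and then k = 0.
So u(m) = 2(m + 4)² + 0.
u(1) = 2·5² + 0 = 50.

50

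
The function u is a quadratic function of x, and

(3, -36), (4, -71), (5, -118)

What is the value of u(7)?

Write u(x) = ax² + bx + c; the 3 given values yield a linear system in the 3 coefficients.
Solving, u(x) = -6x² + 7x - 3.
Then u(7) = -248.

-248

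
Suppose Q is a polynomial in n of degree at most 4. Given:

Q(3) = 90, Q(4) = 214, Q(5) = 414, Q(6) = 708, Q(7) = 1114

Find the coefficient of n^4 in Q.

0

First differences: 124, 200, 294, 406. Second differences: 76, 94, 112. Third differences: 18, 18.
Level-3 differences are constant, so Q has degree 3.
Fitting a degree-3 polynomial gives Q(n) = 3n³ + 2n² - n - 6.
The coefficient of n^4 is 0.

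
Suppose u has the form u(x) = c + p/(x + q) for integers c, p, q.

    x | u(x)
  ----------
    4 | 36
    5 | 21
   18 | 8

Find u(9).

11

(u(x) − c)(x + q) = p for each data point; the three points give a linear system in c and q, then p follows.
Solving: c = 6, q = -3, p = 30, so u(x) = 6 + 30/(x − 3).
Then u(9) = 6 + 30/6 = 11.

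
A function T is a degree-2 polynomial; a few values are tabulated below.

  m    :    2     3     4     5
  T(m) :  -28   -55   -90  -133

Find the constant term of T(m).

First differences: -27, -35, -43. Second differences: -8, -8.
Level-2 differences are constant, so T has degree 2.
Fitting a degree-2 polynomial gives T(m) = -4m² - 7m + 2.
The constant term is T(0) = 2.

2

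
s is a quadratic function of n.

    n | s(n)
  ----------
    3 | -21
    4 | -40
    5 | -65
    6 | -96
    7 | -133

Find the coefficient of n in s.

Write s(n) = an² + bn + c; the 5 given values yield a linear system in the 3 coefficients.
Solving, s(n) = -3n² + 2n.
The coefficient of n is 2.

2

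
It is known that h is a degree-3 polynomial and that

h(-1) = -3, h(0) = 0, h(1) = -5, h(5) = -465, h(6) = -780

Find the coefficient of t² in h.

-4

Write h(t) = at³ + bt² + ct + d; the 5 given values yield a linear system in the 4 coefficients.
Solving, h(t) = -3t³ - 4t² + 2t.
The coefficient of t² is -4.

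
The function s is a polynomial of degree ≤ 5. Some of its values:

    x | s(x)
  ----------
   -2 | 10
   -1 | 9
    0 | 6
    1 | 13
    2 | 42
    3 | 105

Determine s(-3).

Write s(x) = ax^5 + bx^4 + cx³ + dx² + ex + p; the 6 given values yield a linear system in the 6 coefficients.
Solving, the top 2 coefficients vanish, and s(x) = 2x³ + 5x² + 6.
Then s(-3) = -3.

-3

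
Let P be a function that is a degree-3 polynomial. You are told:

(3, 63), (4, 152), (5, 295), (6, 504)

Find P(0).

Write P(x) = ax³ + bx² + cx + d; the 4 given values yield a linear system in the 4 coefficients.
Solving, P(x) = 2x³ + 3x² - 6x.
Then P(0) = 0.

0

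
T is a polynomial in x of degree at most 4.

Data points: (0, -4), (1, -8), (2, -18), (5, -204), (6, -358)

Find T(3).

-46

Write T(x) = ax^4 + bx³ + cx² + dx + e; the 5 given values yield a linear system in the 5 coefficients.
Solving, the leading coefficient vanishes, and T(x) = -2x³ + 3x² - 5x - 4.
Then T(3) = -46.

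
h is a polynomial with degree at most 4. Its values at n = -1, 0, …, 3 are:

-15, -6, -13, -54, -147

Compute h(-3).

First differences: 9, -7, -41, -93. Second differences: -16, -34, -52. Third differences: -18, -18.
Level-3 differences are constant, so h has degree 3.
Fitting a degree-3 polynomial gives h(n) = -3n³ - 8n² + 4n - 6.
Then h(-3) = -9.

-9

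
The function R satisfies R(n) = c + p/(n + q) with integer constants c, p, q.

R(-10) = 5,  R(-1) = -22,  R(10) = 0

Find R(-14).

4

(R(n) − c)(n + q) = p for each data point; the three points give a linear system in c and q, then p follows.
Solving: c = 2, q = 2, p = -24, so R(n) = 2 − 24/(n + 2).
Then R(-14) = 2 − 24/(-12) = 4.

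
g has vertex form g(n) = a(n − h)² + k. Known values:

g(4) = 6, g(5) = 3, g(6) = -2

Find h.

First differences -3, -5; second difference -2 = 2a, so a = -1.
Expanding, the n-coefficient is −2ah = 2h; matching it to the data gives h = 3, and then k = 7.
So g(n) = -1(n − 3)² + 7.
Hence h = 3.

3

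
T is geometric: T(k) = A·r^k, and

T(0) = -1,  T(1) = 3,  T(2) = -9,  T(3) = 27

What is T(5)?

243

Consecutive ratio: 3/(-1) = -3, and -9/3 = -3, so r = -3.
Then A·(-3)^0 = -1 gives A = -1, and T(k) = -1·(-3)^k.
T(5) = -1·(-3)^5 = 243.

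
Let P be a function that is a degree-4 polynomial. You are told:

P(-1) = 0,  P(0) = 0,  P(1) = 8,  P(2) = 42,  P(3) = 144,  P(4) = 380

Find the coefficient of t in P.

First differences: 0, 8, 34, 102, 236. Second differences: 8, 26, 68, 134. Third differences: 18, 42, 66. Fourth differences: 24, 24.
Level-4 differences are constant, so P has degree 4.
Fitting a degree-4 polynomial gives P(t) = t^4 + t³ + 3t² + 3t.
The coefficient of t is 3.

3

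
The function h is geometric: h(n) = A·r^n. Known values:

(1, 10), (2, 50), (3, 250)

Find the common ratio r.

Consecutive ratio: 50/10 = 5, and 250/50 = 5, so r = 5.
Then A·5^1 = 10 gives A = 2, and h(n) = 2·5^n.

5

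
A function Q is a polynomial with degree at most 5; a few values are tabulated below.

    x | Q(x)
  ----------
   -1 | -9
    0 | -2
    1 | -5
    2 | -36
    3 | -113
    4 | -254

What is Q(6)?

Write Q(x) = ax^5 + bx^4 + cx³ + dx² + ex + p; the 6 given values yield a linear system in the 6 coefficients.
Solving, the top 2 coefficients vanish, and Q(x) = -3x³ - 5x² + 5x - 2.
Then Q(6) = -800.

-800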